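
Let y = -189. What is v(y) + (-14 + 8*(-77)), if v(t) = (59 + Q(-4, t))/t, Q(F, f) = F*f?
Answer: -119885/189 ≈ -634.31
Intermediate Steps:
v(t) = (59 - 4*t)/t
v(y) + (-14 + 8*(-77)) = (-4 + 59/(-189)) + (-14 + 8*(-77)) = (-4 + 59*(-1/189)) + (-14 - 616) = (-4 - 59/189) - 630 = -815/189 - 630 = -119885/189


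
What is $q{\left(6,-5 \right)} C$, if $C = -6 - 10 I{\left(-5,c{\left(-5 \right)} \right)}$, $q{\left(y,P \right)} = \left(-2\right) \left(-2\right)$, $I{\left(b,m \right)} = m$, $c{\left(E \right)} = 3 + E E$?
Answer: $-1144$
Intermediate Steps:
$c{\left(E \right)} = 3 + E^{2}$
$q{\left(y,P \right)} = 4$
$C = -286$ ($C = -6 - 10 \left(3 + \left(-5\right)^{2}\right) = -6 - 10 \left(3 + 25\right) = -6 - 280 = -286$)
$q{\left(6,-5 \right)} C = 4 \left(-286\right) = -1144$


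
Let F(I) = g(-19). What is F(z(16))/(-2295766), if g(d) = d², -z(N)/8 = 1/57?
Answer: -361/2295766 ≈ -0.00015725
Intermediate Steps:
z(N) = -8/57
F(I) = 361 (F(I) = (-19)² = 361)
F(z(16))/(-2295766) = 361/(-2295766) = 361*(-1/2295766) = -361/2295766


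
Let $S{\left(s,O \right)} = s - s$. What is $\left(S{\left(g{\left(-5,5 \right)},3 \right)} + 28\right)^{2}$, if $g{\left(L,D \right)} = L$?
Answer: $784$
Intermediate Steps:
$S{\left(s,O \right)} = 0$
$\left(S{\left(g{\left(-5,5 \right)},3 \right)} + 28\right)^{2} = \left(0 + 28\right)^{2} = 28^{2} = 784$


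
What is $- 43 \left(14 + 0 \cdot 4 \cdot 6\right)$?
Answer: $-602$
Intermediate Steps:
$- 43 \left(14 + 0 \cdot 4 \cdot 6\right) = - 43 \left(14 + 0 \cdot 6\right) = - 43 \left(14 + 0\right) = \left(-43\right) 14 = -602$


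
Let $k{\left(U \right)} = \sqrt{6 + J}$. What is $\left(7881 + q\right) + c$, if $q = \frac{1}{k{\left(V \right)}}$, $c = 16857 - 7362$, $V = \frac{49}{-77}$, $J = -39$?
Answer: $17376 - \frac{i \sqrt{33}}{33} \approx 17376.0 - 0.17408 i$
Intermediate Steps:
$V = - \frac{7}{11}$ ($V = 49 \left(- \frac{1}{77}\right) = - \frac{7}{11} \approx -0.63636$)
$c = 9495$
$k{\left(U \right)} = i \sqrt{33}$ ($k{\left(U \right)} = \sqrt{6 - 39} = \sqrt{-33} = i \sqrt{33}$)
$q = - \frac{i \sqrt{33}}{33}$ ($q = \frac{1}{i \sqrt{33}} = - \frac{i \sqrt{33}}{33} \approx - 0.17408 i$)
$\left(7881 + q\right) + c = \left(7881 - \frac{i \sqrt{33}}{33}\right) + 9495 = 17376 - \frac{i \sqrt{33}}{33}$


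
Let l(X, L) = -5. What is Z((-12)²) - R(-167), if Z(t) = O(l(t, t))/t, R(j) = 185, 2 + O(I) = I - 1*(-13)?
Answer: -4439/24 ≈ -184.96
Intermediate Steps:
O(I) = 11 + I (O(I) = -2 + (I - 1*(-13)) = -2 + (I + 13) = -2 + (13 + I) = 11 + I)
Z(t) = 6/t (Z(t) = (11 - 5)/t = 6/t)
Z((-12)²) - R(-167) = 6/((-12)²) - 1*185 = 6/144 - 185 = 6*(1/144) - 185 = 1/24 - 185 = -4439/24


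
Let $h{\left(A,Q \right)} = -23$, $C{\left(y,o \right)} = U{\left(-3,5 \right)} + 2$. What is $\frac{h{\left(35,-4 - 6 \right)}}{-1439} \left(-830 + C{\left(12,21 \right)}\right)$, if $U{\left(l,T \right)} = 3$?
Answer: $- \frac{18975}{1439} \approx -13.186$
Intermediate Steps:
$C{\left(y,o \right)} = 5$ ($C{\left(y,o \right)} = 3 + 2 = 5$)
$\frac{h{\left(35,-4 - 6 \right)}}{-1439} \left(-830 + C{\left(12,21 \right)}\right) = - \frac{23}{-1439} \left(-830 + 5\right) = \left(-23\right) \left(- \frac{1}{1439}\right) \left(-825\right) = \frac{23}{1439} \left(-825\right) = - \frac{18975}{1439}$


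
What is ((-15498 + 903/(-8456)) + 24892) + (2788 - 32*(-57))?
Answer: 16919119/1208 ≈ 14006.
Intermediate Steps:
((-15498 + 903/(-8456)) + 24892) + (2788 - 32*(-57)) = ((-15498 + 903*(-1/8456)) + 24892) + (2788 - 1*(-1824)) = ((-15498 - 129/1208) + 24892) + (2788 + 1824) = (-18721713/1208 + 24892) + 4612 = 11347823/1208 + 4612 = 16919119/1208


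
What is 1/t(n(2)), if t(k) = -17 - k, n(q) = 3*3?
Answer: -1/26 ≈ -0.038462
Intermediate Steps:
n(q) = 9
1/t(n(2)) = 1/(-17 - 1*9) = 1/(-17 - 9) = 1/(-26) = -1/26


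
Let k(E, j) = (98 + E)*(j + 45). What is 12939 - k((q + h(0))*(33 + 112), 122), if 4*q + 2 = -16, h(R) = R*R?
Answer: 211081/2 ≈ 1.0554e+5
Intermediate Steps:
h(R) = R²
q = -9/2 (q = -½ + (¼)*(-16) = -½ - 4 = -9/2 ≈ -4.5000)
k(E, j) = (45 + j)*(98 + E) (k(E, j) = (98 + E)*(45 + j) = (45 + j)*(98 + E))
12939 - k((q + h(0))*(33 + 112), 122) = 12939 - (4410 + 45*((-9/2 + 0²)*(33 + 112)) + 98*122 + ((-9/2 + 0²)*(33 + 112))*122) = 12939 - (4410 + 45*((-9/2 + 0)*145) + 11956 + ((-9/2 + 0)*145)*122) = 12939 - (4410 + 45*(-9/2*145) + 11956 - 9/2*145*122) = 12939 - (4410 + 45*(-1305/2) + 11956 - 1305/2*122) = 12939 - (4410 - 58725/2 + 11956 - 79605) = 12939 - 1*(-185203/2) = 12939 + 185203/2 = 211081/2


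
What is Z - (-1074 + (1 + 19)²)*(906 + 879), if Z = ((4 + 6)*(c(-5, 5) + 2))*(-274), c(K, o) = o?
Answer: 1183910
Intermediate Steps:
Z = -19180 (Z = ((4 + 6)*(5 + 2))*(-274) = (10*7)*(-274) = 70*(-274) = -19180)
Z - (-1074 + (1 + 19)²)*(906 + 879) = -19180 - (-1074 + (1 + 19)²)*(906 + 879) = -19180 - (-1074 + 20²)*1785 = -19180 - (-1074 + 400)*1785 = -19180 - (-674)*1785 = -19180 - 1*(-1203090) = -19180 + 1203090 = 1183910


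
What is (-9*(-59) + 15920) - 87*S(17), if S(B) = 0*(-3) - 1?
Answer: 16538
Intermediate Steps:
S(B) = -1 (S(B) = 0 - 1 = -1)
(-9*(-59) + 15920) - 87*S(17) = (-9*(-59) + 15920) - 87*(-1) = (531 + 15920) + 87 = 16451 + 87 = 16538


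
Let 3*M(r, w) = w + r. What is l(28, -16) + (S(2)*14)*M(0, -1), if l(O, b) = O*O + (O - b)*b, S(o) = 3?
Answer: 66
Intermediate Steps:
M(r, w) = r/3 + w/3 (M(r, w) = (w + r)/3 = (r + w)/3 = r/3 + w/3)
l(O, b) = O**2 + b*(O - b)
l(28, -16) + (S(2)*14)*M(0, -1) = (28**2 - 1*(-16)**2 + 28*(-16)) + (3*14)*((1/3)*0 + (1/3)*(-1)) = (784 - 1*256 - 448) + 42*(0 - 1/3) = (784 - 256 - 448) + 42*(-1/3) = 80 - 14 = 66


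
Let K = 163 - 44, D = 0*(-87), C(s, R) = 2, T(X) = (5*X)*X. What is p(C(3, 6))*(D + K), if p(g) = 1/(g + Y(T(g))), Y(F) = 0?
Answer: 119/2 ≈ 59.500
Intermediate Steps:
T(X) = 5*X²
p(g) = 1/g (p(g) = 1/(g + 0) = 1/g)
D = 0
K = 119
p(C(3, 6))*(D + K) = (0 + 119)/2 = (½)*119 = 119/2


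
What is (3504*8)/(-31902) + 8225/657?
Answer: 40662821/3493269 ≈ 11.640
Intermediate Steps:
(3504*8)/(-31902) + 8225/657 = 28032*(-1/31902) + 8225*(1/657) = -4672/5317 + 8225/657 = 40662821/3493269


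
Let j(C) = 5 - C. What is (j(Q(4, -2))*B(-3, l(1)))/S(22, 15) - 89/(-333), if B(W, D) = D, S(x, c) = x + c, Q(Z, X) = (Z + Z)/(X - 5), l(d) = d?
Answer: 1010/2331 ≈ 0.43329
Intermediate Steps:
Q(Z, X) = 2*Z/(-5 + X) (Q(Z, X) = (2*Z)/(-5 + X) = 2*Z/(-5 + X))
S(x, c) = c + x
(j(Q(4, -2))*B(-3, l(1)))/S(22, 15) - 89/(-333) = ((5 - 2*4/(-5 - 2))*1)/(15 + 22) - 89/(-333) = ((5 - 2*4/(-7))*1)/37 - 89*(-1/333) = ((5 - 2*4*(-1)/7)*1)*(1/37) + 89/333 = ((5 - 1*(-8/7))*1)*(1/37) + 89/333 = ((5 + 8/7)*1)*(1/37) + 89/333 = ((43/7)*1)*(1/37) + 89/333 = (43/7)*(1/37) + 89/333 = 43/259 + 89/333 = 1010/2331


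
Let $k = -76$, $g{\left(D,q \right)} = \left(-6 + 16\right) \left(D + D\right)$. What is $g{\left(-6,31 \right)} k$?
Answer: $9120$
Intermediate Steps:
$g{\left(D,q \right)} = 20 D$ ($g{\left(D,q \right)} = 10 \cdot 2 D = 20 D$)
$g{\left(-6,31 \right)} k = 20 \left(-6\right) \left(-76\right) = \left(-120\right) \left(-76\right) = 9120$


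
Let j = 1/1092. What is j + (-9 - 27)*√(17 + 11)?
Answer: 1/1092 - 72*√7 ≈ -190.49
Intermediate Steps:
j = 1/1092 ≈ 0.00091575
j + (-9 - 27)*√(17 + 11) = 1/1092 + (-9 - 27)*√(17 + 11) = 1/1092 - 72*√7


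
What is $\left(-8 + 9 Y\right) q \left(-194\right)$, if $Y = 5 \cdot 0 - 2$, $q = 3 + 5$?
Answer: $40352$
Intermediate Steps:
$q = 8$
$Y = -2$ ($Y = 0 - 2 = -2$)
$\left(-8 + 9 Y\right) q \left(-194\right) = \left(-8 + 9 \left(-2\right)\right) 8 \left(-194\right) = \left(-8 - 18\right) \left(-1552\right) = \left(-26\right) \left(-1552\right) = 40352$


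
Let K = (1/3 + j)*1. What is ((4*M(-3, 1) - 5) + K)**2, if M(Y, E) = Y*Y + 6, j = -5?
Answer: 22801/9 ≈ 2533.4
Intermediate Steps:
M(Y, E) = 6 + Y**2 (M(Y, E) = Y**2 + 6 = 6 + Y**2)
K = -14/3 (K = (1/3 - 5)*1 = -14/3*1 = -14/3 ≈ -4.6667)
((4*M(-3, 1) - 5) + K)**2 = ((4*(6 + (-3)**2) - 5) - 14/3)**2 = ((4*(6 + 9) - 5) - 14/3)**2 = ((4*15 - 5) - 14/3)**2 = ((60 - 5) - 14/3)**2 = (55 - 14/3)**2 = (151/3)**2 = 22801/9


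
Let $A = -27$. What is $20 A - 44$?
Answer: $-584$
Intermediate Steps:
$20 A - 44 = 20 \left(-27\right) - 44 = -540 - 44 = -584$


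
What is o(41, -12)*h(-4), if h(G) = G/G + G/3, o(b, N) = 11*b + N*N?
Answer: -595/3 ≈ -198.33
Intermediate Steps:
o(b, N) = N**2 + 11*b (o(b, N) = 11*b + N**2 = N**2 + 11*b)
h(G) = 1 + G/3 (h(G) = 1 + G*(1/3) = 1 + G/3)
o(41, -12)*h(-4) = ((-12)**2 + 11*41)*(1 + (1/3)*(-4)) = (144 + 451)*(1 - 4/3) = 595*(-1/3) = -595/3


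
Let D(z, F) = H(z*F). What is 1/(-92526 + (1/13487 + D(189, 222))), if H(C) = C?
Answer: -13487/682010615 ≈ -1.9775e-5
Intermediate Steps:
D(z, F) = F*z (D(z, F) = z*F = F*z)
1/(-92526 + (1/13487 + D(189, 222))) = 1/(-92526 + (1/13487 + 222*189)) = 1/(-92526 + (1/13487 + 41958)) = 1/(-92526 + 565887547/13487) = 1/(-682010615/13487) = -13487/682010615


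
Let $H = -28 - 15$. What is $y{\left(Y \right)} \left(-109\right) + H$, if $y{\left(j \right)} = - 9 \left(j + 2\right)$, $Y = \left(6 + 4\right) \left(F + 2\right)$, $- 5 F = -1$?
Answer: $23501$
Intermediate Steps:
$F = \frac{1}{5}$ ($F = \left(- \frac{1}{5}\right) \left(-1\right) = \frac{1}{5} \approx 0.2$)
$H = -43$
$Y = 22$ ($Y = \left(6 + 4\right) \left(\frac{1}{5} + 2\right) = 10 \cdot \frac{11}{5} = 22$)
$y{\left(j \right)} = -18 - 9 j$ ($y{\left(j \right)} = - 9 \left(2 + j\right) = -18 - 9 j$)
$y{\left(Y \right)} \left(-109\right) + H = \left(-18 - 198\right) \left(-109\right) - 43 = \left(-216\right) \left(-109\right) - 43 = 23544 - 43 = 23501$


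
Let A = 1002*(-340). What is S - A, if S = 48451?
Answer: 389131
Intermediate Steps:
A = -340680
S - A = 48451 - 1*(-340680) = 48451 + 340680 = 389131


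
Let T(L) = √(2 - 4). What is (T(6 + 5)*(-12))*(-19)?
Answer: 228*I*√2 ≈ 322.44*I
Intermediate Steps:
T(L) = I*√2 (T(L) = √(-2) = I*√2)
(T(6 + 5)*(-12))*(-19) = ((I*√2)*(-12))*(-19) = -12*I*√2*(-19) = 228*I*√2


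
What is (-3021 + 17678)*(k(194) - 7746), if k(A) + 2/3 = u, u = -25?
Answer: -341727955/3 ≈ -1.1391e+8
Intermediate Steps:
k(A) = -77/3 (k(A) = -⅔ - 25 = -77/3)
(-3021 + 17678)*(k(194) - 7746) = (-3021 + 17678)*(-77/3 - 7746) = 14657*(-23315/3) = -341727955/3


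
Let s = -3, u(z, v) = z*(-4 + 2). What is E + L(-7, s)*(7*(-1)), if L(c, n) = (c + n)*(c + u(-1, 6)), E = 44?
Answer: -306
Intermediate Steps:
u(z, v) = -2*z (u(z, v) = z*(-2) = -2*z)
L(c, n) = (2 + c)*(c + n) (L(c, n) = (c + n)*(c - 2*(-1)) = (c + n)*(c + 2) = (c + n)*(2 + c) = (2 + c)*(c + n))
E + L(-7, s)*(7*(-1)) = 44 + ((-7)**2 + 2*(-7) + 2*(-3) - 7*(-3))*(7*(-1)) = 44 + (49 - 14 - 6 + 21)*(-7) = 44 + 50*(-7) = 44 - 350 = -306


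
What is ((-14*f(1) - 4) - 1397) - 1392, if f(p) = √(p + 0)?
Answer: -2807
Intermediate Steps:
f(p) = √p
((-14*f(1) - 4) - 1397) - 1392 = ((-14*√1 - 4) - 1397) - 1392 = ((-14*1 - 4) - 1397) - 1392 = ((-14 - 4) - 1397) - 1392 = (-18 - 1397) - 1392 = -1415 - 1392 = -2807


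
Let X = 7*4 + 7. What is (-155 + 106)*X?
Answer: -1715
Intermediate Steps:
X = 35 (X = 28 + 7 = 35)
(-155 + 106)*X = (-155 + 106)*35 = -49*35 = -1715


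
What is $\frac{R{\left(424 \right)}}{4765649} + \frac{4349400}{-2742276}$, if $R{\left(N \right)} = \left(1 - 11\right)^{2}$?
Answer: $- \frac{1727286627750}{1089060406427} \approx -1.586$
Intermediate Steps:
$R{\left(N \right)} = 100$ ($R{\left(N \right)} = \left(-10\right)^{2} = 100$)
$\frac{R{\left(424 \right)}}{4765649} + \frac{4349400}{-2742276} = \frac{100}{4765649} + \frac{4349400}{-2742276} = 100 \cdot \frac{1}{4765649} + 4349400 \left(- \frac{1}{2742276}\right) = \frac{100}{4765649} - \frac{362450}{228523} = - \frac{1727286627750}{1089060406427}$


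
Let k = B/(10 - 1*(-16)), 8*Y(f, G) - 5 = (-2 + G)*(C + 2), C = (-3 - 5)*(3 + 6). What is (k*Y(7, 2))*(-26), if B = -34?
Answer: 85/4 ≈ 21.250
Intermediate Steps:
C = -72 (C = -8*9 = -72)
Y(f, G) = 145/8 - 35*G/4 (Y(f, G) = 5/8 + ((-2 + G)*(-72 + 2))/8 = 5/8 + ((-2 + G)*(-70))/8 = 5/8 + (140 - 70*G)/8 = 5/8 + (35/2 - 35*G/4) = 145/8 - 35*G/4)
k = -17/13 (k = -34/(10 - 1*(-16)) = -34/(10 + 16) = -34/26 = -34*1/26 = -17/13 ≈ -1.3077)
(k*Y(7, 2))*(-26) = -17*(145/8 - 35/4*2)/13*(-26) = -17*(145/8 - 35/2)/13*(-26) = -17/13*5/8*(-26) = -85/104*(-26) = 85/4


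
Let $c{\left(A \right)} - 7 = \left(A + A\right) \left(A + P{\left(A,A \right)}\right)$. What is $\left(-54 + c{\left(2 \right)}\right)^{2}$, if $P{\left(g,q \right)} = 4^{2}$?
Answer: $625$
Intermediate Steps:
$P{\left(g,q \right)} = 16$
$c{\left(A \right)} = 7 + 2 A \left(16 + A\right)$ ($c{\left(A \right)} = 7 + \left(A + A\right) \left(A + 16\right) = 7 + 2 A \left(16 + A\right)$)
$\left(-54 + c{\left(2 \right)}\right)^{2} = \left(-54 + \left(7 + 2 \cdot 2^{2} + 32 \cdot 2\right)\right)^{2} = \left(-54 + \left(7 + 2 \cdot 4 + 64\right)\right)^{2} = \left(-54 + \left(7 + 8 + 64\right)\right)^{2} = \left(-54 + 79\right)^{2} = 25^{2} = 625$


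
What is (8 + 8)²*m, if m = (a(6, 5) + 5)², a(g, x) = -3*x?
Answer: 25600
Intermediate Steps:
m = 100 (m = (-3*5 + 5)² = (-15 + 5)² = (-10)² = 100)
(8 + 8)²*m = (8 + 8)²*100 = 16²*100 = 256*100 = 25600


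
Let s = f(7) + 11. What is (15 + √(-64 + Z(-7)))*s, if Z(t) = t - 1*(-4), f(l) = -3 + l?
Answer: 225 + 15*I*√67 ≈ 225.0 + 122.78*I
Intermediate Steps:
Z(t) = 4 + t (Z(t) = t + 4 = 4 + t)
s = 15 (s = (-3 + 7) + 11 = 4 + 11 = 15)
(15 + √(-64 + Z(-7)))*s = (15 + √(-64 + (4 - 7)))*15 = (15 + √(-64 - 3))*15 = (15 + √(-67))*15 = (15 + I*√67)*15 = 225 + 15*I*√67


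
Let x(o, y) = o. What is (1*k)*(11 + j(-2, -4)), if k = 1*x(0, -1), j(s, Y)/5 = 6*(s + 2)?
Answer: 0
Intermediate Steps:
j(s, Y) = 60 + 30*s (j(s, Y) = 5*(6*(s + 2)) = 5*(6*(2 + s)) = 5*(12 + 6*s) = 60 + 30*s)
k = 0 (k = 1*0 = 0)
(1*k)*(11 + j(-2, -4)) = (1*0)*(11 + (60 + 30*(-2))) = 0*(11 + (60 - 60)) = 0*(11 + 0) = 0*11 = 0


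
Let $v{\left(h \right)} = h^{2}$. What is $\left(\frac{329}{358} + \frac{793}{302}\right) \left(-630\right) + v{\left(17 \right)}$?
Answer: $- \frac{52550809}{27029} \approx -1944.2$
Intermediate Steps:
$\left(\frac{329}{358} + \frac{793}{302}\right) \left(-630\right) + v{\left(17 \right)} = \left(\frac{329}{358} + \frac{793}{302}\right) \left(-630\right) + 17^{2} = \left(329 \cdot \frac{1}{358} + 793 \cdot \frac{1}{302}\right) \left(-630\right) + 289 = \left(\frac{329}{358} + \frac{793}{302}\right) \left(-630\right) + 289 = \frac{95813}{27029} \left(-630\right) + 289 = - \frac{60362190}{27029} + 289 = - \frac{52550809}{27029}$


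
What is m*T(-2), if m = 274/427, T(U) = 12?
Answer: 3288/427 ≈ 7.7002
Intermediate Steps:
m = 274/427 (m = 274*(1/427) = 274/427 ≈ 0.64169)
m*T(-2) = (274/427)*12 = 3288/427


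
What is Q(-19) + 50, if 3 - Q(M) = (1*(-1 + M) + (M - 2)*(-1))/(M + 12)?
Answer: 372/7 ≈ 53.143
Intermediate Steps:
Q(M) = 3 - 1/(12 + M) (Q(M) = 3 - (1*(-1 + M) + (M - 2)*(-1))/(M + 12) = 3 - ((-1 + M) + (-2 + M)*(-1))/(12 + M) = 3 - ((-1 + M) + (2 - M))/(12 + M) = 3 - 1/(12 + M))
Q(-19) + 50 = (35 + 3*(-19))/(12 - 19) + 50 = (35 - 57)/(-7) + 50 = -⅐*(-22) + 50 = 22/7 + 50 = 372/7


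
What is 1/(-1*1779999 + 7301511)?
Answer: 1/5521512 ≈ 1.8111e-7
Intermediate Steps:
1/(-1*1779999 + 7301511) = 1/(-1779999 + 7301511) = 1/5521512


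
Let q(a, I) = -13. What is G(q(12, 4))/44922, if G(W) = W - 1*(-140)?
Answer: 127/44922 ≈ 0.0028271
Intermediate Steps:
G(W) = 140 + W (G(W) = W + 140 = 140 + W)
G(q(12, 4))/44922 = (140 - 13)/44922 = 127*(1/44922) = 127/44922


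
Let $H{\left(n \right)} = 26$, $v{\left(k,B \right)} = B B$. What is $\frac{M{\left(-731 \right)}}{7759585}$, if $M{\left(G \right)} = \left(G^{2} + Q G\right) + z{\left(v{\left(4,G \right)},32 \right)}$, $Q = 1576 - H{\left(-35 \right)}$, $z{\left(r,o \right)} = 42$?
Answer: $- \frac{598647}{7759585} \approx -0.077149$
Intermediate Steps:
$v{\left(k,B \right)} = B^{2}$
$Q = 1550$ ($Q = 1576 - 26 = 1550$)
$M{\left(G \right)} = 42 + G^{2} + 1550 G$ ($M{\left(G \right)} = \left(G^{2} + 1550 G\right) + 42 = 42 + G^{2} + 1550 G$)
$\frac{M{\left(-731 \right)}}{7759585} = \frac{42 + \left(-731\right)^{2} + 1550 \left(-731\right)}{7759585} = \left(42 + 534361 - 1133050\right) \frac{1}{7759585} = \left(-598647\right) \frac{1}{7759585} = - \frac{598647}{7759585}$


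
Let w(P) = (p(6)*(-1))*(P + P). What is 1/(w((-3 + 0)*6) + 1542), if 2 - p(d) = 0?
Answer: 1/1614 ≈ 0.00061958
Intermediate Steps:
p(d) = 2 (p(d) = 2 - 1*0 = 2 + 0 = 2)
w(P) = -4*P (w(P) = (2*(-1))*(P + P) = -4*P)
1/(w((-3 + 0)*6) + 1542) = 1/(-4*(-3 + 0)*6 + 1542) = 1/(-(-12)*6 + 1542) = 1/(-4*(-18) + 1542) = 1/(72 + 1542) = 1/1614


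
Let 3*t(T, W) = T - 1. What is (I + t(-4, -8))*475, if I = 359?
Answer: 509200/3 ≈ 1.6973e+5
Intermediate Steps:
t(T, W) = -1/3 + T/3 (t(T, W) = (T - 1)/3 = (-1 + T)/3 = -1/3 + T/3)
(I + t(-4, -8))*475 = (359 + (-1/3 + (1/3)*(-4)))*475 = (359 + (-1/3 - 4/3))*475 = (359 - 5/3)*475 = (1072/3)*475 = 509200/3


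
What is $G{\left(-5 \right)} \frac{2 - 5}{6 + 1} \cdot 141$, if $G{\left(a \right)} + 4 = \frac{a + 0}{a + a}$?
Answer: $\frac{423}{2} \approx 211.5$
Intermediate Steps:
$G{\left(a \right)} = - \frac{7}{2}$ ($G{\left(a \right)} = -4 + \frac{a + 0}{a + a} = -4 + \frac{a}{2 a} = -4 + a \frac{1}{2 a} = -4 + \frac{1}{2} = - \frac{7}{2}$)
$G{\left(-5 \right)} \frac{2 - 5}{6 + 1} \cdot 141 = - \frac{7 \frac{2 - 5}{6 + 1}}{2} \cdot 141 = - \frac{7 \left(- \frac{3}{7}\right)}{2} \cdot 141 = - \frac{7 \left(\left(-3\right) \frac{1}{7}\right)}{2} \cdot 141 = \left(- \frac{7}{2}\right) \left(- \frac{3}{7}\right) 141 = \frac{3}{2} \cdot 141 = \frac{423}{2}$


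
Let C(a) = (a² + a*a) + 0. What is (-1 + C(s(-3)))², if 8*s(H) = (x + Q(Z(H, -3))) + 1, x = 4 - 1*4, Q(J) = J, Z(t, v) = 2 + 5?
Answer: 1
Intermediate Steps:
Z(t, v) = 7
x = 0 (x = 4 - 4 = 0)
s(H) = 1 (s(H) = ((0 + 7) + 1)/8 = (7 + 1)/8 = (⅛)*8 = 1)
C(a) = 2*a² (C(a) = (a² + a²) + 0 = 2*a² + 0 = 2*a²)
(-1 + C(s(-3)))² = (-1 + 2*1²)² = (-1 + 2*1)² = (-1 + 2)² = 1² = 1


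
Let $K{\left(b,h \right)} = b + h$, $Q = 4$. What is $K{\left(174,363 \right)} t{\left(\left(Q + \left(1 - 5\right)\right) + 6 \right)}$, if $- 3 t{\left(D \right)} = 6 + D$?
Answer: $-2148$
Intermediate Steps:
$t{\left(D \right)} = -2 - \frac{D}{3}$ ($t{\left(D \right)} = - \frac{6 + D}{3} = -2 - \frac{D}{3}$)
$K{\left(174,363 \right)} t{\left(\left(Q + \left(1 - 5\right)\right) + 6 \right)} = \left(174 + 363\right) \left(-2 - \frac{\left(4 + \left(1 - 5\right)\right) + 6}{3}\right) = 537 \left(-2 - \frac{\left(4 - 4\right) + 6}{3}\right) = 537 \left(-2 - \frac{0 + 6}{3}\right) = 537 \left(-2 - 2\right) = 537 \left(-4\right) = -2148$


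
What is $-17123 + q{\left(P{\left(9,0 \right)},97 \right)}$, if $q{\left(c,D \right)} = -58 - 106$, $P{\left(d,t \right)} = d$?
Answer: $-17287$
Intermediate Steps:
$q{\left(c,D \right)} = -164$ ($q{\left(c,D \right)} = -58 - 106 = -164$)
$-17123 + q{\left(P{\left(9,0 \right)},97 \right)} = -17123 - 164 = -17287$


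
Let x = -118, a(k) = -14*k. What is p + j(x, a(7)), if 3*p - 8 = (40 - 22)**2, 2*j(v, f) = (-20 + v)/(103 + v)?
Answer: 1729/15 ≈ 115.27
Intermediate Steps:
j(v, f) = (-20 + v)/(2*(103 + v)) (j(v, f) = ((-20 + v)/(103 + v))/2 = (-20 + v)/(2*(103 + v)))
p = 332/3 (p = 8/3 + (40 - 22)**2/3 = 8/3 + (1/3)*18**2 = 8/3 + (1/3)*324 = 8/3 + 108 = 332/3 ≈ 110.67)
p + j(x, a(7)) = 332/3 + (-20 - 118)/(2*(103 - 118)) = 332/3 + (1/2)*(-138)/(-15) = 332/3 + (1/2)*(-1/15)*(-138) = 332/3 + 23/5 = 1729/15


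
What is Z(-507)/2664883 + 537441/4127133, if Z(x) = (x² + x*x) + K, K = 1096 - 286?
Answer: 1185770394389/3666108856813 ≈ 0.32344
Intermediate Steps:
K = 810
Z(x) = 810 + 2*x² (Z(x) = (x² + x*x) + 810 = (x² + x²) + 810 = 2*x² + 810 = 810 + 2*x²)
Z(-507)/2664883 + 537441/4127133 = (810 + 2*(-507)²)/2664883 + 537441/4127133 = (810 + 2*257049)*(1/2664883) + 537441*(1/4127133) = (810 + 514098)*(1/2664883) + 179147/1375711 = 514908*(1/2664883) + 179147/1375711 = 514908/2664883 + 179147/1375711 = 1185770394389/3666108856813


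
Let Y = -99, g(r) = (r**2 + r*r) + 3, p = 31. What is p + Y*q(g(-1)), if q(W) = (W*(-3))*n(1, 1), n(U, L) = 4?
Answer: 5971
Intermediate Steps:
g(r) = 3 + 2*r**2 (g(r) = (r**2 + r**2) + 3 = 2*r**2 + 3 = 3 + 2*r**2)
q(W) = -12*W (q(W) = (W*(-3))*4 = -3*W*4 = -12*W)
p + Y*q(g(-1)) = 31 - (-1188)*(3 + 2*(-1)**2) = 31 - (-1188)*(3 + 2*1) = 31 - (-1188)*(3 + 2) = 31 - (-1188)*5 = 31 - 99*(-60) = 31 + 5940 = 5971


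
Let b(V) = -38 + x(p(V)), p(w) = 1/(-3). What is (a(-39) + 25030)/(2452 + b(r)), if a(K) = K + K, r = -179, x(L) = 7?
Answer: 24952/2421 ≈ 10.306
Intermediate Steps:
p(w) = -⅓ (p(w) = 1*(-⅓) = -⅓)
b(V) = -31 (b(V) = -38 + 7 = -31)
a(K) = 2*K
(a(-39) + 25030)/(2452 + b(r)) = (2*(-39) + 25030)/(2452 - 31) = (-78 + 25030)/2421 = 24952*(1/2421) = 24952/2421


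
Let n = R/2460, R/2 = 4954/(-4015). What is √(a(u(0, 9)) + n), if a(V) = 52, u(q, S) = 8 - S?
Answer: √12681665318487/493845 ≈ 7.2110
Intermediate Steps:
R = -9908/4015 (R = 2*(4954/(-4015)) = 2*(4954*(-1/4015)) = 2*(-4954/4015) = -9908/4015 ≈ -2.4677)
n = -2477/2469225 (n = -9908/4015/2460 = -9908/4015*1/2460 = -2477/2469225 ≈ -0.0010031)
√(a(u(0, 9)) + n) = √(52 - 2477/2469225) = √(128397223/2469225) = √12681665318487/493845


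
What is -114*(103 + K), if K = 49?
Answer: -17328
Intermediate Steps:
-114*(103 + K) = -114*(103 + 49) = -114*152 = -17328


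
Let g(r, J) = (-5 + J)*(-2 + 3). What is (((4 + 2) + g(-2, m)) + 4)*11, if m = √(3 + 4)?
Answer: 55 + 11*√7 ≈ 84.103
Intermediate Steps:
m = √7 ≈ 2.6458
g(r, J) = -5 + J (g(r, J) = (-5 + J)*1 = -5 + J)
(((4 + 2) + g(-2, m)) + 4)*11 = (((4 + 2) + (-5 + √7)) + 4)*11 = ((6 + (-5 + √7)) + 4)*11 = ((1 + √7) + 4)*11 = (5 + √7)*11 = 55 + 11*√7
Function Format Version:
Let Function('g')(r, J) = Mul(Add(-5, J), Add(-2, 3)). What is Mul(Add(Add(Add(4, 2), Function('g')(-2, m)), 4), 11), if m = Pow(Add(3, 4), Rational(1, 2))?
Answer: Add(55, Mul(11, Pow(7, Rational(1, 2)))) ≈ 84.103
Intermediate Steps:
m = Pow(7, Rational(1, 2)) ≈ 2.6458
Function('g')(r, J) = Add(-5, J) (Function('g')(r, J) = Mul(Add(-5, J), 1) = Add(-5, J))
Mul(Add(Add(Add(4, 2), Function('g')(-2, m)), 4), 11) = Mul(Add(Add(Add(4, 2), Add(-5, Pow(7, Rational(1, 2)))), 4), 11) = Mul(Add(Add(6, Add(-5, Pow(7, Rational(1, 2)))), 4), 11) = Mul(Add(Add(1, Pow(7, Rational(1, 2))), 4), 11) = Mul(Add(5, Pow(7, Rational(1, 2))), 11) = Add(55, Mul(11, Pow(7, Rational(1, 2))))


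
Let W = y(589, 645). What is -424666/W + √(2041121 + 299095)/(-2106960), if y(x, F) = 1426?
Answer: -212333/713 - √65006/351160 ≈ -297.80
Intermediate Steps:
W = 1426
-424666/W + √(2041121 + 299095)/(-2106960) = -424666/1426 + √(2041121 + 299095)/(-2106960) = -424666*1/1426 + √2340216*(-1/2106960) = -212333/713 + (6*√65006)*(-1/2106960) = -212333/713 - √65006/351160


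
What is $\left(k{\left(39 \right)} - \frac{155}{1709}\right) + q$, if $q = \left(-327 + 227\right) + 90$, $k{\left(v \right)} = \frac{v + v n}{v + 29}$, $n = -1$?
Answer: $- \frac{17245}{1709} \approx -10.091$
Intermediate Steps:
$k{\left(v \right)} = 0$ ($k{\left(v \right)} = \frac{v + v \left(-1\right)}{v + 29} = \frac{v - v}{29 + v} = \frac{0}{29 + v} = 0$)
$q = -10$ ($q = -100 + 90 = -10$)
$\left(k{\left(39 \right)} - \frac{155}{1709}\right) + q = \left(0 - \frac{155}{1709}\right) - 10 = - \frac{155}{1709} - 10 = - \frac{17245}{1709}$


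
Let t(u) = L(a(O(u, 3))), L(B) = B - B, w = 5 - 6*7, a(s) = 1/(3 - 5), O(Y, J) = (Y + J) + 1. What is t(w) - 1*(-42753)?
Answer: 42753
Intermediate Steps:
O(Y, J) = 1 + J + Y (O(Y, J) = (J + Y) + 1 = 1 + J + Y)
a(s) = -1/2 (a(s) = 1/(-2) = -1/2)
w = -37 (w = 5 - 42 = -37)
L(B) = 0
t(u) = 0
t(w) - 1*(-42753) = 0 - 1*(-42753) = 0 + 42753 = 42753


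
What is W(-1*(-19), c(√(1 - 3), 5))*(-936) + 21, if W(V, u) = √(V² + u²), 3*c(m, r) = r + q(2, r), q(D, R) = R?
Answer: 21 - 312*√3349 ≈ -18035.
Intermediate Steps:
c(m, r) = 2*r/3 (c(m, r) = (r + r)/3 = (2*r)/3 = 2*r/3)
W(-1*(-19), c(√(1 - 3), 5))*(-936) + 21 = √((-1*(-19))² + ((⅔)*5)²)*(-936) + 21 = √(19² + (10/3)²)*(-936) + 21 = √(361 + 100/9)*(-936) + 21 = √(3349/9)*(-936) + 21 = (√3349/3)*(-936) + 21 = -312*√3349 + 21 = 21 - 312*√3349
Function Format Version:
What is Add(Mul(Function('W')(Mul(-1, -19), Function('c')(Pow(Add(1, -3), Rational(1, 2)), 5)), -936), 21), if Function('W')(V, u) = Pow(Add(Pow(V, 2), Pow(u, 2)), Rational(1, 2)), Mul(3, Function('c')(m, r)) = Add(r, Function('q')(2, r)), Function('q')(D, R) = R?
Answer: Add(21, Mul(-312, Pow(3349, Rational(1, 2)))) ≈ -18035.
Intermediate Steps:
Function('c')(m, r) = Mul(Rational(2, 3), r) (Function('c')(m, r) = Mul(Rational(1, 3), Add(r, r)) = Mul(Rational(1, 3), Mul(2, r)) = Mul(Rational(2, 3), r))
Add(Mul(Function('W')(Mul(-1, -19), Function('c')(Pow(Add(1, -3), Rational(1, 2)), 5)), -936), 21) = Add(Mul(Pow(Add(Pow(Mul(-1, -19), 2), Pow(Mul(Rational(2, 3), 5), 2)), Rational(1, 2)), -936), 21) = Add(Mul(Pow(Add(Pow(19, 2), Pow(Rational(10, 3), 2)), Rational(1, 2)), -936), 21) = Add(Mul(Pow(Add(361, Rational(100, 9)), Rational(1, 2)), -936), 21) = Add(Mul(Pow(Rational(3349, 9), Rational(1, 2)), -936), 21) = Add(Mul(Mul(Rational(1, 3), Pow(3349, Rational(1, 2))), -936), 21) = Add(Mul(-312, Pow(3349, Rational(1, 2))), 21) = Add(21, Mul(-312, Pow(3349, Rational(1, 2))))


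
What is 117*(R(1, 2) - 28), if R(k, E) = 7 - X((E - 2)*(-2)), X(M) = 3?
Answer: -2808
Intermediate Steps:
R(k, E) = 4 (R(k, E) = 7 - 1*3 = 7 - 3 = 4)
117*(R(1, 2) - 28) = 117*(4 - 28) = 117*(-24) = -2808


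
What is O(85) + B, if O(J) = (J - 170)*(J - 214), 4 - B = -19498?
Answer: 30467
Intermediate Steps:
B = 19502 (B = 4 - 1*(-19498) = 4 + 19498 = 19502)
O(J) = (-214 + J)*(-170 + J) (O(J) = (-170 + J)*(-214 + J) = (-214 + J)*(-170 + J))
O(85) + B = (36380 + 85**2 - 384*85) + 19502 = (36380 + 7225 - 32640) + 19502 = 10965 + 19502 = 30467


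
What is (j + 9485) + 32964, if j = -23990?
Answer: 18459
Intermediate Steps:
(j + 9485) + 32964 = (-23990 + 9485) + 32964 = -14505 + 32964 = 18459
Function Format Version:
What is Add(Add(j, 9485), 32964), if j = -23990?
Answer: 18459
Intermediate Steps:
Add(Add(j, 9485), 32964) = Add(Add(-23990, 9485), 32964) = Add(-14505, 32964) = 18459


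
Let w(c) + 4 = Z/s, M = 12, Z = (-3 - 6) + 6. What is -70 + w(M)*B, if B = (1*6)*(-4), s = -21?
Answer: 158/7 ≈ 22.571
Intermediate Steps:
Z = -3 (Z = -9 + 6 = -3)
w(c) = -27/7 (w(c) = -4 - 3/(-21) = -4 - 3*(-1/21) = -4 + ⅐ = -27/7)
B = -24 (B = 6*(-4) = -24)
-70 + w(M)*B = -70 - 27/7*(-24) = -70 + 648/7 = 158/7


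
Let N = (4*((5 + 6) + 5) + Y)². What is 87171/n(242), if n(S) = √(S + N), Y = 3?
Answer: 29057*√4731/1577 ≈ 1267.3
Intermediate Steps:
N = 4489 (N = (4*((5 + 6) + 5) + 3)² = (4*(11 + 5) + 3)² = (4*16 + 3)² = (64 + 3)² = 67² = 4489)
n(S) = √(4489 + S) (n(S) = √(S + 4489) = √(4489 + S))
87171/n(242) = 87171/(√(4489 + 242)) = 87171/(√4731) = 87171*(√4731/4731) = 29057*√4731/1577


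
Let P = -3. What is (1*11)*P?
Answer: -33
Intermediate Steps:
(1*11)*P = (1*11)*(-3) = 11*(-3) = -33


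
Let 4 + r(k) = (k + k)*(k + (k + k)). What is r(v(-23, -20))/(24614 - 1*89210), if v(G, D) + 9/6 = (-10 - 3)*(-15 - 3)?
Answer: -648667/129192 ≈ -5.0210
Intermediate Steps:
v(G, D) = 465/2 (v(G, D) = -3/2 + (-10 - 3)*(-15 - 3) = -3/2 - 13*(-18) = -3/2 + 234 = 465/2)
r(k) = -4 + 6*k² (r(k) = -4 + (k + k)*(k + (k + k)) = -4 + (2*k)*(k + 2*k) = -4 + (2*k)*(3*k) = -4 + 6*k²)
r(v(-23, -20))/(24614 - 1*89210) = (-4 + 6*(465/2)²)/(24614 - 1*89210) = (-4 + 6*(216225/4))/(24614 - 89210) = (-4 + 648675/2)/(-64596) = (648667/2)*(-1/64596) = -648667/129192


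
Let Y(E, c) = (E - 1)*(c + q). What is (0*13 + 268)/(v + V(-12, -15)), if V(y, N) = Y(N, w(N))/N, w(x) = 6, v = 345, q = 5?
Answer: 4020/5351 ≈ 0.75126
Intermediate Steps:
Y(E, c) = (-1 + E)*(5 + c) (Y(E, c) = (E - 1)*(c + 5) = (-1 + E)*(5 + c))
V(y, N) = (-11 + 11*N)/N (V(y, N) = (-5 - 1*6 + 5*N + N*6)/N = (-5 - 6 + 5*N + 6*N)/N = (-11 + 11*N)/N)
(0*13 + 268)/(v + V(-12, -15)) = (0*13 + 268)/(345 + (11 - 11/(-15))) = (0 + 268)/(345 + (11 - 11*(-1/15))) = 268/(345 + (11 + 11/15)) = 268/(345 + 176/15) = 268/(5351/15) = 268*(15/5351) = 4020/5351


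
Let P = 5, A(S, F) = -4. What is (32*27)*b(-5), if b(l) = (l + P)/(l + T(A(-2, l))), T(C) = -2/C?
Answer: 0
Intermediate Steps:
b(l) = (5 + l)/(½ + l) (b(l) = (l + 5)/(l - 2/(-4)) = (5 + l)/(l - 2*(-¼)) = (5 + l)/(l + ½) = (5 + l)/(½ + l))
(32*27)*b(-5) = (32*27)*(2*(5 - 5)/(1 + 2*(-5))) = 864*(2*0/(1 - 10)) = 864*(2*0/(-9)) = 864*(2*(-⅑)*0) = 864*0 = 0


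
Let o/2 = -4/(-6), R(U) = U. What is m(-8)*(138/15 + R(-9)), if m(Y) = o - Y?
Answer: 28/15 ≈ 1.8667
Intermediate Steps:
o = 4/3 (o = 2*(-4/(-6)) = 2*(-4*(-⅙)) = 2*(⅔) = 4/3 ≈ 1.3333)
m(Y) = 4/3 - Y
m(-8)*(138/15 + R(-9)) = (4/3 - 1*(-8))*(138/15 - 9) = (4/3 + 8)*(138*(1/15) - 9) = 28*(46/5 - 9)/3 = (28/3)*(⅕) = 28/15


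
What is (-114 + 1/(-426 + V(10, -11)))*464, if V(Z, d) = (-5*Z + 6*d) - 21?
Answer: -29780912/563 ≈ -52897.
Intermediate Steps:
V(Z, d) = -21 - 5*Z + 6*d
(-114 + 1/(-426 + V(10, -11)))*464 = (-114 + 1/(-426 + (-21 - 5*10 + 6*(-11))))*464 = (-114 + 1/(-426 + (-21 - 50 - 66)))*464 = (-114 + 1/(-426 - 137))*464 = (-114 + 1/(-563))*464 = (-114 - 1/563)*464 = -64183/563*464 = -29780912/563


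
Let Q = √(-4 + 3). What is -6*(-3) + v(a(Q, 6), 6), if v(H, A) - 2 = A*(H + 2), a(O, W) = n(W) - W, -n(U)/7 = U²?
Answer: -1516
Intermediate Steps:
n(U) = -7*U²
Q = I (Q = √(-1) = I ≈ 1.0*I)
a(O, W) = -W - 7*W² (a(O, W) = -7*W² - W = -W - 7*W²)
v(H, A) = 2 + A*(2 + H) (v(H, A) = 2 + A*(H + 2) = 2 + A*(2 + H))
-6*(-3) + v(a(Q, 6), 6) = -6*(-3) + (2 + 2*6 + 6*(6*(-1 - 7*6))) = 18 + (2 + 12 + 6*(6*(-1 - 42))) = 18 + (2 + 12 + 6*(6*(-43))) = 18 + (2 + 12 + 6*(-258)) = 18 + (2 + 12 - 1548) = 18 - 1534 = -1516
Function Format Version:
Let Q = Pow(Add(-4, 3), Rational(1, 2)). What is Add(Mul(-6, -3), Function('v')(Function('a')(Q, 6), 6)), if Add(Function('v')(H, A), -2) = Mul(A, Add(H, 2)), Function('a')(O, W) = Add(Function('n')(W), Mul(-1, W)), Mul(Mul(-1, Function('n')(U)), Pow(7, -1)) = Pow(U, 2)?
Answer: -1516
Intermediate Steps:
Function('n')(U) = Mul(-7, Pow(U, 2))
Q = I (Q = Pow(-1, Rational(1, 2)) = I ≈ Mul(1.0000, I))
Function('a')(O, W) = Add(Mul(-1, W), Mul(-7, Pow(W, 2))) (Function('a')(O, W) = Add(Mul(-7, Pow(W, 2)), Mul(-1, W)) = Add(Mul(-1, W), Mul(-7, Pow(W, 2))))
Function('v')(H, A) = Add(2, Mul(A, Add(2, H))) (Function('v')(H, A) = Add(2, Mul(A, Add(H, 2))) = Add(2, Mul(A, Add(2, H))))
Add(Mul(-6, -3), Function('v')(Function('a')(Q, 6), 6)) = Add(Mul(-6, -3), Add(2, Mul(2, 6), Mul(6, Mul(6, Add(-1, Mul(-7, 6)))))) = Add(18, Add(2, 12, Mul(6, Mul(6, Add(-1, -42))))) = Add(18, Add(2, 12, Mul(6, Mul(6, -43)))) = Add(18, Add(2, 12, Mul(6, -258))) = Add(18, Add(2, 12, -1548)) = Add(18, -1534) = -1516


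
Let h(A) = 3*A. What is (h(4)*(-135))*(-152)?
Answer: 246240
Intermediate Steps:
(h(4)*(-135))*(-152) = ((3*4)*(-135))*(-152) = (12*(-135))*(-152) = -1620*(-152) = 246240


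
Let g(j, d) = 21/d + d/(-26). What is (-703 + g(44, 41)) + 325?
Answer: -404083/1066 ≈ -379.06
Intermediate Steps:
g(j, d) = 21/d - d/26 (g(j, d) = 21/d + d*(-1/26) = 21/d - d/26)
(-703 + g(44, 41)) + 325 = (-703 + (21/41 - 1/26*41)) + 325 = (-703 + (21*(1/41) - 41/26)) + 325 = (-703 + (21/41 - 41/26)) + 325 = (-703 - 1135/1066) + 325 = -750533/1066 + 325 = -404083/1066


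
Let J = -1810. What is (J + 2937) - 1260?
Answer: -133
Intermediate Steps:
(J + 2937) - 1260 = (-1810 + 2937) - 1260 = 1127 - 1260 = -133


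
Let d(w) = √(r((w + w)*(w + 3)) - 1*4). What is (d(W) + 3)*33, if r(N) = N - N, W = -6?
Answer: 99 + 66*I ≈ 99.0 + 66.0*I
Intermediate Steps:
r(N) = 0
d(w) = 2*I (d(w) = √(0 - 1*4) = √(0 - 4) = √(-4) = 2*I)
(d(W) + 3)*33 = (2*I + 3)*33 = (3 + 2*I)*33 = 99 + 66*I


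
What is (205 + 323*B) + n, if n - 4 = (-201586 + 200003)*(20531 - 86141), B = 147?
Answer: 103908320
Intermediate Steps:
n = 103860634 (n = 4 + (-201586 + 200003)*(20531 - 86141) = 4 - 1583*(-65610) = 4 + 103860630 = 103860634)
(205 + 323*B) + n = (205 + 323*147) + 103860634 = (205 + 47481) + 103860634 = 47686 + 103860634 = 103908320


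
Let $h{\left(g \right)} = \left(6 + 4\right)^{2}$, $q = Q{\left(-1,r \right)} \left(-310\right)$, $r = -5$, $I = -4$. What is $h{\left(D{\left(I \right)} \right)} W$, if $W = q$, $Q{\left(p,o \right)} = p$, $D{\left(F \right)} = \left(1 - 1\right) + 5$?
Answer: $31000$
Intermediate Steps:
$D{\left(F \right)} = 5$ ($D{\left(F \right)} = 0 + 5 = 5$)
$q = 310$ ($q = \left(-1\right) \left(-310\right) = 310$)
$W = 310$
$h{\left(g \right)} = 100$ ($h{\left(g \right)} = 10^{2} = 100$)
$h{\left(D{\left(I \right)} \right)} W = 100 \cdot 310 = 31000$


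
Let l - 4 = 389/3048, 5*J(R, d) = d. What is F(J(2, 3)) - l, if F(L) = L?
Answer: -53761/15240 ≈ -3.5276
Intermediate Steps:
J(R, d) = d/5
l = 12581/3048 (l = 4 + 389/3048 = 12581/3048 ≈ 4.1276)
F(J(2, 3)) - l = (⅕)*3 - 1*12581/3048 = ⅗ - 12581/3048 = -53761/15240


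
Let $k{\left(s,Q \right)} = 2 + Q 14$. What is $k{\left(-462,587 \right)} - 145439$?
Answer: $-137219$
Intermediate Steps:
$k{\left(s,Q \right)} = 2 + 14 Q$
$k{\left(-462,587 \right)} - 145439 = \left(2 + 14 \cdot 587\right) - 145439 = \left(2 + 8218\right) - 145439 = 8220 - 145439 = -137219$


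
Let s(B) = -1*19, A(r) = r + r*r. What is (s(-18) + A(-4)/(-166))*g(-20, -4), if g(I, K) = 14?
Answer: -22162/83 ≈ -267.01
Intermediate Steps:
A(r) = r + r**2
s(B) = -19
(s(-18) + A(-4)/(-166))*g(-20, -4) = (-19 - 4*(1 - 4)/(-166))*14 = (-19 - 4*(-3)*(-1/166))*14 = (-19 + 12*(-1/166))*14 = (-19 - 6/83)*14 = -1583/83*14 = -22162/83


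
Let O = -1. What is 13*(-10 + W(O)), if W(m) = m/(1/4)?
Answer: -182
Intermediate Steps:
W(m) = 4*m (W(m) = m/(¼) = m*4 = 4*m)
13*(-10 + W(O)) = 13*(-10 + 4*(-1)) = 13*(-10 - 4) = 13*(-14) = -182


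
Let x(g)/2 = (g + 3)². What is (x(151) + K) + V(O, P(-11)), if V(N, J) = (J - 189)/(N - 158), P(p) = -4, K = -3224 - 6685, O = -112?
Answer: 10131403/270 ≈ 37524.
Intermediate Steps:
x(g) = 2*(3 + g)² (x(g) = 2*(g + 3)² = 2*(3 + g)²)
K = -9909
V(N, J) = (-189 + J)/(-158 + N)
(x(151) + K) + V(O, P(-11)) = (2*(3 + 151)² - 9909) + (-189 - 4)/(-158 - 112) = (2*154² - 9909) - 193/(-270) = (2*23716 - 9909) - 1/270*(-193) = (47432 - 9909) + 193/270 = 37523 + 193/270 = 10131403/270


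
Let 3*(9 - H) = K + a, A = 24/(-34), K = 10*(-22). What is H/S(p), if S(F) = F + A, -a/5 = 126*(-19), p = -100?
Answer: 199291/5136 ≈ 38.803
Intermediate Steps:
a = 11970 (a = -630*(-19) = -5*(-2394) = 11970)
K = -220
A = -12/17 (A = 24*(-1/34) = -12/17 ≈ -0.70588)
H = -11723/3 (H = 9 - (-220 + 11970)/3 = 9 - ⅓*11750 = 9 - 11750/3 = -11723/3 ≈ -3907.7)
S(F) = -12/17 + F (S(F) = F - 12/17 = -12/17 + F)
H/S(p) = -11723/(3*(-12/17 - 100)) = -11723/(3*(-1712/17)) = -11723/3*(-17/1712) = 199291/5136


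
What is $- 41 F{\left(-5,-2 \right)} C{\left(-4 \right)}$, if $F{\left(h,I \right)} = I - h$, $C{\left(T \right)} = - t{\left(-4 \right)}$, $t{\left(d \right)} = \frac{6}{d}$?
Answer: $- \frac{369}{2} \approx -184.5$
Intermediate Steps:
$C{\left(T \right)} = \frac{3}{2}$ ($C{\left(T \right)} = - \frac{6}{-4} = - \frac{6 \left(-1\right)}{4} = \left(-1\right) \left(- \frac{3}{2}\right) = \frac{3}{2}$)
$- 41 F{\left(-5,-2 \right)} C{\left(-4 \right)} = - 41 \left(-2 - -5\right) \frac{3}{2} = - 41 \left(-2 + 5\right) \frac{3}{2} = \left(-41\right) 3 \cdot \frac{3}{2} = \left(-123\right) \frac{3}{2} = - \frac{369}{2}$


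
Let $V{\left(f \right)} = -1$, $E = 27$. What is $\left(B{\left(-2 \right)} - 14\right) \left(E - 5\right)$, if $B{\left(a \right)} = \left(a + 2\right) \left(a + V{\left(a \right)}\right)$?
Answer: $-308$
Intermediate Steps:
$B{\left(a \right)} = \left(-1 + a\right) \left(2 + a\right)$ ($B{\left(a \right)} = \left(a + 2\right) \left(a - 1\right) = \left(2 + a\right) \left(-1 + a\right) = \left(-1 + a\right) \left(2 + a\right)$)
$\left(B{\left(-2 \right)} - 14\right) \left(E - 5\right) = \left(\left(-2 - 2 + \left(-2\right)^{2}\right) - 14\right) \left(27 - 5\right) = \left(\left(-2 - 2 + 4\right) - 14\right) 22 = \left(0 - 14\right) 22 = \left(-14\right) 22 = -308$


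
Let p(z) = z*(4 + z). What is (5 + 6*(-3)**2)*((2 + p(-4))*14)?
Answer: 1652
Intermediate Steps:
(5 + 6*(-3)**2)*((2 + p(-4))*14) = (5 + 6*(-3)**2)*((2 - 4*(4 - 4))*14) = (5 + 6*9)*((2 - 4*0)*14) = (5 + 54)*((2 + 0)*14) = 59*(2*14) = 59*28 = 1652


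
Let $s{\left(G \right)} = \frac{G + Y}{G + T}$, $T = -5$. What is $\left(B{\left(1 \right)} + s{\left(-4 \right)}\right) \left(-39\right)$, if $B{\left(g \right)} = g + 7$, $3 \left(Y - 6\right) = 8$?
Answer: $- \frac{2626}{9} \approx -291.78$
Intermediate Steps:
$Y = \frac{26}{3}$ ($Y = 6 + \frac{1}{3} \cdot 8 = 6 + \frac{8}{3} = \frac{26}{3} \approx 8.6667$)
$B{\left(g \right)} = 7 + g$
$s{\left(G \right)} = \frac{\frac{26}{3} + G}{-5 + G}$ ($s{\left(G \right)} = \frac{G + \frac{26}{3}}{G - 5} = \frac{\frac{26}{3} + G}{-5 + G}$)
$\left(B{\left(1 \right)} + s{\left(-4 \right)}\right) \left(-39\right) = \left(\left(7 + 1\right) + \frac{\frac{26}{3} - 4}{-5 - 4}\right) \left(-39\right) = \left(8 + \frac{1}{-9} \cdot \frac{14}{3}\right) \left(-39\right) = \left(8 - \frac{14}{27}\right) \left(-39\right) = \frac{202}{27} \left(-39\right) = - \frac{2626}{9}$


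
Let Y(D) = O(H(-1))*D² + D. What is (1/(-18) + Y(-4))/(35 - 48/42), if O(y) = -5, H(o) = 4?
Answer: -10591/4266 ≈ -2.4827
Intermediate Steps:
Y(D) = D - 5*D² (Y(D) = -5*D² + D = D - 5*D²)
(1/(-18) + Y(-4))/(35 - 48/42) = (1/(-18) - 4*(1 - 5*(-4)))/(35 - 48/42) = (-1/18 - 4*(1 + 20))/(35 - 48*1/42) = (-1/18 - 4*21)/(35 - 8/7) = (-1/18 - 84)/(237/7) = -1513/18*7/237 = -10591/4266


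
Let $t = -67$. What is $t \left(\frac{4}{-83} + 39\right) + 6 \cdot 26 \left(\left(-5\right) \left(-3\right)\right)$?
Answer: $- \frac{22391}{83} \approx -269.77$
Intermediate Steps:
$t \left(\frac{4}{-83} + 39\right) + 6 \cdot 26 \left(\left(-5\right) \left(-3\right)\right) = - 67 \left(\frac{4}{-83} + 39\right) + 6 \cdot 26 \left(\left(-5\right) \left(-3\right)\right) = - 67 \left(4 \left(- \frac{1}{83}\right) + 39\right) + 156 \cdot 15 = - 67 \left(- \frac{4}{83} + 39\right) + 2340 = \left(-67\right) \frac{3233}{83} + 2340 = - \frac{216611}{83} + 2340 = - \frac{22391}{83}$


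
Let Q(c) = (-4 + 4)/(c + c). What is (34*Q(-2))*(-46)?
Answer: 0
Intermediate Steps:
Q(c) = 0 (Q(c) = 0/((2*c)) = 0*(1/(2*c)) = 0)
(34*Q(-2))*(-46) = (34*0)*(-46) = 0*(-46) = 0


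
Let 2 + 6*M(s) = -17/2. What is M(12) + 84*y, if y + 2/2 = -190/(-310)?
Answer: -4249/124 ≈ -34.266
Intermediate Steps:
M(s) = -7/4 (M(s) = -⅓ + (-17/2)/6 = -⅓ + (-17*½)/6 = -⅓ + (⅙)*(-17/2) = -⅓ - 17/12 = -7/4)
y = -12/31 (y = -1 - 190/(-310) = -1 - 190*(-1/310) = -1 + 19/31 = -12/31 ≈ -0.38710)
M(12) + 84*y = -7/4 + 84*(-12/31) = -7/4 - 1008/31 = -4249/124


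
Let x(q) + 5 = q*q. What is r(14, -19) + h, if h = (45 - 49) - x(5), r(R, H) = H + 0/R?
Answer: -43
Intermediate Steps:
r(R, H) = H (r(R, H) = H + 0 = H)
x(q) = -5 + q² (x(q) = -5 + q*q = -5 + q²)
h = -24 (h = (45 - 49) - (-5 + 5²) = -4 - (-5 + 25) = -4 - 1*20 = -4 - 20 = -24)
r(14, -19) + h = -19 - 24 = -43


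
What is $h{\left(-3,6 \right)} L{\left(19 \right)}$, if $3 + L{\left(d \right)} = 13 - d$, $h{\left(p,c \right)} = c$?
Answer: $-54$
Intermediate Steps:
$L{\left(d \right)} = 10 - d$ ($L{\left(d \right)} = -3 - \left(-13 + d\right) = 10 - d$)
$h{\left(-3,6 \right)} L{\left(19 \right)} = 6 \left(10 - 19\right) = 6 \left(-9\right) = -54$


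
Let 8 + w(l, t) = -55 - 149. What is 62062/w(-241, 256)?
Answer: -31031/106 ≈ -292.75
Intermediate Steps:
w(l, t) = -212 (w(l, t) = -8 + (-55 - 149) = -8 - 204 = -212)
62062/w(-241, 256) = 62062/(-212) = 62062*(-1/212) = -31031/106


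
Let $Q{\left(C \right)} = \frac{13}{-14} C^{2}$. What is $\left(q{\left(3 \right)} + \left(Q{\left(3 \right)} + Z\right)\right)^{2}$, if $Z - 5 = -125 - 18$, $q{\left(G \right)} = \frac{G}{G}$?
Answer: $\frac{4141225}{196} \approx 21129.0$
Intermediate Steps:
$q{\left(G \right)} = 1$
$Q{\left(C \right)} = - \frac{13 C^{2}}{14}$ ($Q{\left(C \right)} = 13 \left(- \frac{1}{14}\right) C^{2} = - \frac{13 C^{2}}{14}$)
$Z = -138$ ($Z = 5 - 143 = -138$)
$\left(q{\left(3 \right)} + \left(Q{\left(3 \right)} + Z\right)\right)^{2} = \left(1 - \left(138 + \frac{13 \cdot 3^{2}}{14}\right)\right)^{2} = \left(1 - \frac{2049}{14}\right)^{2} = \left(- \frac{2035}{14}\right)^{2} = \frac{4141225}{196}$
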